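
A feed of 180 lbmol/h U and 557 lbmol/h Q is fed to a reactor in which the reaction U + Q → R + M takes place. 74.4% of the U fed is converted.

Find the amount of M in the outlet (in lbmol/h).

U reacted = 0.744 × 180 = 133.9 lbmol/h; ν_U = −1, so ξ = 133.9/1 = 133.9 lbmol/h.
Outlet amounts (n = n₀ + ν ξ):
  U: 180 − 1(133.9) = 46.08
  Q: 557 − 1(133.9) = 423.1
  R: 0 + 1(133.9) = 133.9
  M: 0 + 1(133.9) = 133.9

134 lbmol/h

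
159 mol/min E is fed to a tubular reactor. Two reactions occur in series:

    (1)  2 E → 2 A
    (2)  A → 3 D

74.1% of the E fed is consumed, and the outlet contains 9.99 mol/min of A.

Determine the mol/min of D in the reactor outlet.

Conversion of E: E consumed = 2ξ₁ = 0.741 × 159 → ξ₁ = 58.91 mol/min.
A balance: n_A = 0 + 2ξ₁ − 1ξ₂ = 9.99 → ξ₂ = (2·58.91 − 9.99)/1 = 107.8 mol/min.
Outlet amounts (n = n₀ + Σ ν·ξ):
  E: 159 − 2(58.91) = 41.18
  A: 0 + 2(58.91) − 1(107.8) = 9.99
  D: 0 + 3(107.8) = 323.5

323 mol/min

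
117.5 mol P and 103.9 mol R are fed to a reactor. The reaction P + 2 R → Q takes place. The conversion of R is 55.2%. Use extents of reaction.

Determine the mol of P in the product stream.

88.8 mol

R reacted = 0.552 × 103.9 = 57.35 mol; ν_R = −2, so ξ = 57.35/2 = 28.68 mol.
Outlet amounts (n = n₀ + ν ξ):
  P: 117.5 − 1(28.68) = 88.82
  R: 103.9 − 2(28.68) = 46.55
  Q: 0 + 1(28.68) = 28.68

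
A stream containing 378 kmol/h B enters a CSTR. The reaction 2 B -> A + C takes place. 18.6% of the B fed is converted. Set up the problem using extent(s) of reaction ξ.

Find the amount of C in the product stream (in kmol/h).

B reacted = 0.186 × 378 = 70.31 kmol/h; ν_B = −2, so ξ = 70.31/2 = 35.15 kmol/h.
Outlet amounts (n = n₀ + ν ξ):
  B: 378 − 2(35.15) = 307.7
  A: 0 + 1(35.15) = 35.15
  C: 0 + 1(35.15) = 35.15

35.2 kmol/h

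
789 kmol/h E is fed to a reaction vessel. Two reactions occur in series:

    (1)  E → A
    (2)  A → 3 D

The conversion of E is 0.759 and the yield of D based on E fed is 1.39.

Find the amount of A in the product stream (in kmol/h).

Conversion of E: E consumed = 1ξ₁ = 0.759 × 789 → ξ₁ = 598.9 kmol/h.
Yield of D: 3ξ₂ / 789 = 1.39 → ξ₂ = 365.6 kmol/h.
Outlet amounts (n = n₀ + Σ ν·ξ):
  E: 789 − 1(598.9) = 190.1
  A: 0 + 1(598.9) − 1(365.6) = 233.3
  D: 0 + 3(365.6) = 1097

233 kmol/h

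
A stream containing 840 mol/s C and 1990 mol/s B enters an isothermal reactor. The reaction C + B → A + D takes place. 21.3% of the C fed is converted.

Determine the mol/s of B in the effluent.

1810 mol/s

C reacted = 0.213 × 840 = 178.9 mol/s; ν_C = −1, so ξ = 178.9/1 = 178.9 mol/s.
Outlet amounts (n = n₀ + ν ξ):
  C: 840 − 1(178.9) = 661.1
  B: 1990 − 1(178.9) = 1811
  A: 0 + 1(178.9) = 178.9
  D: 0 + 1(178.9) = 178.9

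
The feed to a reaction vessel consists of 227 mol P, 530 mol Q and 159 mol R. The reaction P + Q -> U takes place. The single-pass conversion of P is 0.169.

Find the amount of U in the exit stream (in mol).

P reacted = 0.169 × 227 = 38.36 mol; ν_P = −1, so ξ = 38.36/1 = 38.36 mol.
Outlet amounts (n = n₀ + ν ξ):
  P: 227 − 1(38.36) = 188.6
  Q: 530 − 1(38.36) = 491.6
  U: 0 + 1(38.36) = 38.36
  R: 159 (inert)

38.4 mol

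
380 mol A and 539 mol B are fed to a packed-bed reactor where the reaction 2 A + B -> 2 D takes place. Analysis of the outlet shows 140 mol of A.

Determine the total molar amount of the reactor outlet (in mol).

799 mol

For A: n = n₀ − 2ξ → 140 = 380 − 2ξ, giving ξ = 120 mol.
Outlet amounts (n = n₀ + ν ξ):
  A: 380 − 2(120) = 140
  B: 539 − 1(120) = 419
  D: 0 + 2(120) = 240
Total out = 140 + 419 + 240 = 799 mol.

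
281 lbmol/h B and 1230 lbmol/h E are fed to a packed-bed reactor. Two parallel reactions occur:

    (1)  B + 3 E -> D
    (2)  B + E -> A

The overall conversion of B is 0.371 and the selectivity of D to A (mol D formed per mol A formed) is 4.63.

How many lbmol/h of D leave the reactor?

Conversion of B: B consumed = 0.371 × 281 = 104.3 lbmol/h = 1ξ₁ + 1ξ₂.
Selectivity: 1ξ₁ / (1ξ₂) = 4.63 → ξ₁ = 4.63 ξ₂.
Substitute: (1·4.63 + 1) ξ₂ = 104.3 → ξ₂ = 18.52 lbmol/h, ξ₁ = 85.73 lbmol/h.
Outlet amounts (n = n₀ + Σ ν·ξ):
  B: 281 − 1(85.73) − 1(18.52) = 176.7
  E: 1230 − 3(85.73) − 1(18.52) = 954.3
  D: 0 + 1(85.73) = 85.73
  A: 0 + 1(18.52) = 18.52

85.7 lbmol/h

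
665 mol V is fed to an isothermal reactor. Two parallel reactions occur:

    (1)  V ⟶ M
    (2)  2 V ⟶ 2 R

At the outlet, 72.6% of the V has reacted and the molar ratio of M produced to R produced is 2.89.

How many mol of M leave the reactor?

359 mol

Conversion of V: V consumed = 0.726 × 665 = 482.8 mol = 1ξ₁ + 2ξ₂.
Selectivity: 1ξ₁ / (2ξ₂) = 2.89 → ξ₁ = 5.78 ξ₂.
Substitute: (1·5.78 + 2) ξ₂ = 482.8 → ξ₂ = 62.06 mol, ξ₁ = 358.7 mol.
Outlet amounts (n = n₀ + Σ ν·ξ):
  V: 665 − 1(358.7) − 2(62.06) = 182.2
  M: 0 + 1(358.7) = 358.7
  R: 0 + 2(62.06) = 124.1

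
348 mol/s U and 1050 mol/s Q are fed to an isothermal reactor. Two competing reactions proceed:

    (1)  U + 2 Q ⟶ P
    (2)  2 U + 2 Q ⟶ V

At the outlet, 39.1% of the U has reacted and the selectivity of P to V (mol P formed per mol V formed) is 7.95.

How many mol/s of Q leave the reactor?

Conversion of U: U consumed = 0.391 × 348 = 136.1 mol/s = 1ξ₁ + 2ξ₂.
Selectivity: 1ξ₁ / (1ξ₂) = 7.95 → ξ₁ = 7.95 ξ₂.
Substitute: (1·7.95 + 2) ξ₂ = 136.1 → ξ₂ = 13.68 mol/s, ξ₁ = 108.7 mol/s.
Outlet amounts (n = n₀ + Σ ν·ξ):
  U: 348 − 1(108.7) − 2(13.68) = 211.9
  Q: 1050 − 2(108.7) − 2(13.68) = 805.2
  P: 0 + 1(108.7) = 108.7
  V: 0 + 1(13.68) = 13.68

805 mol/s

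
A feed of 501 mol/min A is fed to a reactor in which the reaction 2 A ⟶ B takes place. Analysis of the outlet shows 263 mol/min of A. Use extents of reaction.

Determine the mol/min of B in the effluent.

For A: n = n₀ − 2ξ → 263 = 501 − 2ξ, giving ξ = 119 mol/min.
Outlet amounts (n = n₀ + ν ξ):
  A: 501 − 2(119) = 263
  B: 0 + 1(119) = 119

119 mol/min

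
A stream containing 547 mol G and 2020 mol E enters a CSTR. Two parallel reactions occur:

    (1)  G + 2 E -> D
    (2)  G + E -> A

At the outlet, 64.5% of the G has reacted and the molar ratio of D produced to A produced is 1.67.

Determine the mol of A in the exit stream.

132 mol

Conversion of G: G consumed = 0.645 × 547 = 352.8 mol = 1ξ₁ + 1ξ₂.
Selectivity: 1ξ₁ / (1ξ₂) = 1.67 → ξ₁ = 1.67 ξ₂.
Substitute: (1·1.67 + 1) ξ₂ = 352.8 → ξ₂ = 132.1 mol, ξ₁ = 220.7 mol.
Outlet amounts (n = n₀ + Σ ν·ξ):
  G: 547 − 1(220.7) − 1(132.1) = 194.2
  E: 2020 − 2(220.7) − 1(132.1) = 1447
  D: 0 + 1(220.7) = 220.7
  A: 0 + 1(132.1) = 132.1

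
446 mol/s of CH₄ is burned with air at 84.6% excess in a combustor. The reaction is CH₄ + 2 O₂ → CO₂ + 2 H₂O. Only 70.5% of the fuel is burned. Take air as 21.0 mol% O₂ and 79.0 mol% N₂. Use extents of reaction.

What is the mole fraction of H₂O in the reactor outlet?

Stoichiometric O₂ = 2 × 446 = 892 mol/s; O₂ fed = 892 × 1.846 = 1647 mol/s.
N₂ fed = 1647 × 79/21 = 6194 mol/s.
Fuel reacted = 0.705 × 446 → ξ = 314.4 mol/s.
Outlet (n = n₀ + ν ξ):
  CH₄: 446 − 1(314.4) = 131.6
  O₂: 1647 − 2(314.4) = 1018
  N₂: 6194 (inert)
  CO₂: 0 + 1(314.4) = 314.4
  H₂O: 0 + 2(314.4) = 628.9
Total out = 8287 mol/s; y_H₂O = 628.9 / 8287 = 0.07588.

0.0759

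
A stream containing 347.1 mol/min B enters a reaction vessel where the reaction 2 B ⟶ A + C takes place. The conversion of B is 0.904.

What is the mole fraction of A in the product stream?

B reacted = 0.904 × 347.1 = 313.8 mol/min; ν_B = −2, so ξ = 313.8/2 = 156.9 mol/min.
Outlet amounts (n = n₀ + ν ξ):
  B: 347.1 − 2(156.9) = 33.32
  A: 0 + 1(156.9) = 156.9
  C: 0 + 1(156.9) = 156.9
Total out = 347.1 mol/min; y_A = 156.9 / 347.1 = 0.452.

0.452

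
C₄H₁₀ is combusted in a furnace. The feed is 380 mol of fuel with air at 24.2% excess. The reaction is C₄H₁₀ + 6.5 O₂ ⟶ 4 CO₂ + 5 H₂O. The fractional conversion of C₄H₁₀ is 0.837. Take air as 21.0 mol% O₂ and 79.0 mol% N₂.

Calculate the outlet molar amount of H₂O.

1590 mol

Stoichiometric O₂ = 6.5 × 380 = 2470 mol; O₂ fed = 2470 × 1.242 = 3068 mol.
N₂ fed = 3068 × 79/21 = 11540 mol.
Fuel reacted = 0.837 × 380 → ξ = 318.1 mol.
Outlet (n = n₀ + ν ξ):
  C₄H₁₀: 380 − 1(318.1) = 61.94
  O₂: 3068 − 6.5(318.1) = 1000
  N₂: 11540 (inert)
  CO₂: 0 + 4(318.1) = 1272
  H₂O: 0 + 5(318.1) = 1590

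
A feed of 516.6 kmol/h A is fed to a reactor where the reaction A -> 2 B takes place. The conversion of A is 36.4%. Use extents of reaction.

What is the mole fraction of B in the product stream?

A reacted = 0.364 × 516.6 = 188 kmol/h; ν_A = −1, so ξ = 188/1 = 188 kmol/h.
Outlet amounts (n = n₀ + ν ξ):
  A: 516.6 − 1(188) = 328.6
  B: 0 + 2(188) = 376.1
Total out = 704.6 kmol/h; y_B = 376.1 / 704.6 = 0.5337.

0.534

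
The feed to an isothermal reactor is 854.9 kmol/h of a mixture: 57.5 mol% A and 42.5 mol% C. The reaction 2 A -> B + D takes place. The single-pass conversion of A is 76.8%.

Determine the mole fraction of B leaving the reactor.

0.221

A reacted = 0.768 × 491.6 = 377.5 kmol/h; ν_A = −2, so ξ = 377.5/2 = 188.8 kmol/h.
Outlet amounts (n = n₀ + ν ξ):
  A: 491.6 − 2(188.8) = 114
  B: 0 + 1(188.8) = 188.8
  D: 0 + 1(188.8) = 188.8
  C: 363.3 (inert)
Total out = 854.9 kmol/h; y_B = 188.8 / 854.9 = 0.2208.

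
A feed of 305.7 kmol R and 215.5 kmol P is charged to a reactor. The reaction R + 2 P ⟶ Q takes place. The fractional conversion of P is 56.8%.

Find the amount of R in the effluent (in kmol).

P reacted = 0.568 × 215.5 = 122.4 kmol; ν_P = −2, so ξ = 122.4/2 = 61.2 kmol.
Outlet amounts (n = n₀ + ν ξ):
  R: 305.7 − 1(61.2) = 244.5
  P: 215.5 − 2(61.2) = 93.1
  Q: 0 + 1(61.2) = 61.2

244 kmol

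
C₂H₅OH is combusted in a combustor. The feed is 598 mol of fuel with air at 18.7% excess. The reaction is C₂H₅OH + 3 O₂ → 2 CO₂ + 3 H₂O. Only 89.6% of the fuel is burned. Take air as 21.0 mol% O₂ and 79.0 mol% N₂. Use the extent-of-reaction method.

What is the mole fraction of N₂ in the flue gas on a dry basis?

0.829

Stoichiometric O₂ = 3 × 598 = 1794 mol; O₂ fed = 1794 × 1.187 = 2129 mol.
N₂ fed = 2129 × 79/21 = 8011 mol.
Fuel reacted = 0.896 × 598 → ξ = 535.8 mol.
Outlet (n = n₀ + ν ξ):
  C₂H₅OH: 598 − 1(535.8) = 62.19
  O₂: 2129 − 3(535.8) = 522.1
  N₂: 8011 (inert)
  CO₂: 0 + 2(535.8) = 1072
  H₂O: 0 + 3(535.8) = 1607
Dry total = 9667 mol; y_N₂ (dry) = 8011 / 9667 = 0.8287.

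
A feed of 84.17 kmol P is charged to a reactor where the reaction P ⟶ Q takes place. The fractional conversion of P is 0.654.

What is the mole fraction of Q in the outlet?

0.654

P reacted = 0.654 × 84.17 = 55.05 kmol; ν_P = −1, so ξ = 55.05/1 = 55.05 kmol.
Outlet amounts (n = n₀ + ν ξ):
  P: 84.17 − 1(55.05) = 29.12
  Q: 0 + 1(55.05) = 55.05
Total out = 84.17 kmol; y_Q = 55.05 / 84.17 = 0.654.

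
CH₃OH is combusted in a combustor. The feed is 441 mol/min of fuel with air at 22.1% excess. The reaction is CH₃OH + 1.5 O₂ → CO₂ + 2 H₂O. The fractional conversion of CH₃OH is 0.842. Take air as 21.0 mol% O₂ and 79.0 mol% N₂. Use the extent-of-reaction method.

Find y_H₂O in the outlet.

0.166

Stoichiometric O₂ = 1.5 × 441 = 661.5 mol/min; O₂ fed = 661.5 × 1.221 = 807.7 mol/min.
N₂ fed = 807.7 × 79/21 = 3038 mol/min.
Fuel reacted = 0.842 × 441 → ξ = 371.3 mol/min.
Outlet (n = n₀ + ν ξ):
  CH₃OH: 441 − 1(371.3) = 69.68
  O₂: 807.7 − 1.5(371.3) = 250.7
  N₂: 3038 (inert)
  CO₂: 0 + 1(371.3) = 371.3
  H₂O: 0 + 2(371.3) = 742.6
Total out = 4473 mol/min; y_H₂O = 742.6 / 4473 = 0.166.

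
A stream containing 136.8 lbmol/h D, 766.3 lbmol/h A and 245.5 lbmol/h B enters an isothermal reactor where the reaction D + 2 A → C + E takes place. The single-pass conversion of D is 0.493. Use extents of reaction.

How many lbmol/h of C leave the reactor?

D reacted = 0.493 × 136.8 = 67.44 lbmol/h; ν_D = −1, so ξ = 67.44/1 = 67.44 lbmol/h.
Outlet amounts (n = n₀ + ν ξ):
  D: 136.8 − 1(67.44) = 69.36
  A: 766.3 − 2(67.44) = 631.4
  C: 0 + 1(67.44) = 67.44
  E: 0 + 1(67.44) = 67.44
  B: 245.5 (inert)

67.4 lbmol/h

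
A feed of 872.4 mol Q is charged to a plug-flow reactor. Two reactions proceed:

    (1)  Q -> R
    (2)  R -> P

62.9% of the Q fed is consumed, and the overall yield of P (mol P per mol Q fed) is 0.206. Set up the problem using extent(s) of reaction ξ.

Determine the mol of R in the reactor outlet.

369 mol

Conversion of Q: Q consumed = 1ξ₁ = 0.629 × 872.4 → ξ₁ = 548.7 mol.
Yield of P: 1ξ₂ / 872.4 = 0.206 → ξ₂ = 179.7 mol.
Outlet amounts (n = n₀ + Σ ν·ξ):
  Q: 872.4 − 1(548.7) = 323.7
  R: 0 + 1(548.7) − 1(179.7) = 369
  P: 0 + 1(179.7) = 179.7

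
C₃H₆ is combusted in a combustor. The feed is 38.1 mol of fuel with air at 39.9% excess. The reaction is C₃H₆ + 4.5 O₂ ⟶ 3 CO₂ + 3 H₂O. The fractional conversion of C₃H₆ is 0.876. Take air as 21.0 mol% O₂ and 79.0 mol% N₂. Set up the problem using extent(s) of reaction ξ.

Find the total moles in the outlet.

Stoichiometric O₂ = 4.5 × 38.1 = 171.5 mol; O₂ fed = 171.5 × 1.399 = 239.9 mol.
N₂ fed = 239.9 × 79/21 = 902.3 mol.
Fuel reacted = 0.876 × 38.1 → ξ = 33.38 mol.
Outlet (n = n₀ + ν ξ):
  C₃H₆: 38.1 − 1(33.38) = 4.724
  O₂: 239.9 − 4.5(33.38) = 89.67
  N₂: 902.3 (inert)
  CO₂: 0 + 3(33.38) = 100.1
  H₂O: 0 + 3(33.38) = 100.1
Total out = 4.724 + 89.67 + 902.3 + 100.1 + 100.1 = 1197 mol.

1200 mol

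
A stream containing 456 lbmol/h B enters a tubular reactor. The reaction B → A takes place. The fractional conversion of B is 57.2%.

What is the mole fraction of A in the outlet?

B reacted = 0.572 × 456 = 260.8 lbmol/h; ν_B = −1, so ξ = 260.8/1 = 260.8 lbmol/h.
Outlet amounts (n = n₀ + ν ξ):
  B: 456 − 1(260.8) = 195.2
  A: 0 + 1(260.8) = 260.8
Total out = 456 lbmol/h; y_A = 260.8 / 456 = 0.572.

0.572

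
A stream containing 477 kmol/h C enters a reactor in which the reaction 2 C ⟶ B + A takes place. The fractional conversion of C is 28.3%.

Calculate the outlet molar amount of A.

67.5 kmol/h

C reacted = 0.283 × 477 = 135 kmol/h; ν_C = −2, so ξ = 135/2 = 67.5 kmol/h.
Outlet amounts (n = n₀ + ν ξ):
  C: 477 − 2(67.5) = 342
  B: 0 + 1(67.5) = 67.5
  A: 0 + 1(67.5) = 67.5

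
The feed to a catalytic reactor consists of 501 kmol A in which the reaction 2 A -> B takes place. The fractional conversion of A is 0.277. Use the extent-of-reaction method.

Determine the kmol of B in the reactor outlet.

A reacted = 0.277 × 501 = 138.8 kmol; ν_A = −2, so ξ = 138.8/2 = 69.39 kmol.
Outlet amounts (n = n₀ + ν ξ):
  A: 501 − 2(69.39) = 362.2
  B: 0 + 1(69.39) = 69.39

69.4 kmol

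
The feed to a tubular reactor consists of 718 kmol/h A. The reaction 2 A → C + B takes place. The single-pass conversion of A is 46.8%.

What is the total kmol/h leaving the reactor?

A reacted = 0.468 × 718 = 336 kmol/h; ν_A = −2, so ξ = 336/2 = 168 kmol/h.
Outlet amounts (n = n₀ + ν ξ):
  A: 718 − 2(168) = 382
  C: 0 + 1(168) = 168
  B: 0 + 1(168) = 168
Total out = 382 + 168 + 168 = 718 kmol/h.

718 kmol/h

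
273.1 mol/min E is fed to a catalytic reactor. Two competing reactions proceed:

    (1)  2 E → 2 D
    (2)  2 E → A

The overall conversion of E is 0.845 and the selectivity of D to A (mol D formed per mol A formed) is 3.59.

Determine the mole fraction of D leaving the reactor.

Conversion of E: E consumed = 0.845 × 273.1 = 230.8 mol/min = 2ξ₁ + 2ξ₂.
Selectivity: 2ξ₁ / (1ξ₂) = 3.59 → ξ₁ = 1.795 ξ₂.
Substitute: (2·1.795 + 2) ξ₂ = 230.8 → ξ₂ = 41.28 mol/min, ξ₁ = 74.1 mol/min.
Outlet amounts (n = n₀ + Σ ν·ξ):
  E: 273.1 − 2(74.1) − 2(41.28) = 42.33
  D: 0 + 2(74.1) = 148.2
  A: 0 + 1(41.28) = 41.28
Total out = 231.8 mol/min; y_D = 148.2 / 231.8 = 0.6393.

0.639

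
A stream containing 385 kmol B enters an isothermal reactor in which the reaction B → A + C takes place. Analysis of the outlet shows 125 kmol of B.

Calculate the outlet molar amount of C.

For B: n = n₀ − 1ξ → 125 = 385 − 1ξ, giving ξ = 260 kmol.
Outlet amounts (n = n₀ + ν ξ):
  B: 385 − 1(260) = 125
  A: 0 + 1(260) = 260
  C: 0 + 1(260) = 260

260 kmol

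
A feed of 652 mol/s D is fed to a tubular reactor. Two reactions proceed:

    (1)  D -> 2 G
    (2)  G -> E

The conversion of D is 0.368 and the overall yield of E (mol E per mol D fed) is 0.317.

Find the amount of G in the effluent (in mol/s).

Conversion of D: D consumed = 1ξ₁ = 0.368 × 652 → ξ₁ = 239.9 mol/s.
Yield of E: 1ξ₂ / 652 = 0.317 → ξ₂ = 206.7 mol/s.
Outlet amounts (n = n₀ + Σ ν·ξ):
  D: 652 − 1(239.9) = 412.1
  G: 0 + 2(239.9) − 1(206.7) = 273.2
  E: 0 + 1(206.7) = 206.7

273 mol/s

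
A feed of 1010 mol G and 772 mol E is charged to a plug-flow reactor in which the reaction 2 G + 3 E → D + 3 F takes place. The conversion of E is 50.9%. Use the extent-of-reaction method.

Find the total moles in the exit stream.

1650 mol

E reacted = 0.509 × 772 = 392.9 mol; ν_E = −3, so ξ = 392.9/3 = 131 mol.
Outlet amounts (n = n₀ + ν ξ):
  G: 1010 − 2(131) = 748
  E: 772 − 3(131) = 379.1
  D: 0 + 1(131) = 131
  F: 0 + 3(131) = 392.9
Total out = 748 + 379.1 + 131 + 392.9 = 1651 mol.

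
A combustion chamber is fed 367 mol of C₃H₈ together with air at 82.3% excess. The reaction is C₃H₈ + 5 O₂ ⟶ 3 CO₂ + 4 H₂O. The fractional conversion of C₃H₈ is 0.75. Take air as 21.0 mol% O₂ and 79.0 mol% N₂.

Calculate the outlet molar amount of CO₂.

Stoichiometric O₂ = 5 × 367 = 1835 mol; O₂ fed = 1835 × 1.823 = 3345 mol.
N₂ fed = 3345 × 79/21 = 12580 mol.
Fuel reacted = 0.75 × 367 → ξ = 275.2 mol.
Outlet (n = n₀ + ν ξ):
  C₃H₈: 367 − 1(275.2) = 91.75
  O₂: 3345 − 5(275.2) = 1969
  N₂: 12580 (inert)
  CO₂: 0 + 3(275.2) = 825.8
  H₂O: 0 + 4(275.2) = 1101

826 mol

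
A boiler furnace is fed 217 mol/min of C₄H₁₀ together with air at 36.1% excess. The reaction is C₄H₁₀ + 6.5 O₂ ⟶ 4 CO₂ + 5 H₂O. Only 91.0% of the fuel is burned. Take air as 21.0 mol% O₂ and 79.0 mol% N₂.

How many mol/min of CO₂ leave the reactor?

790 mol/min

Stoichiometric O₂ = 6.5 × 217 = 1410 mol/min; O₂ fed = 1410 × 1.361 = 1920 mol/min.
N₂ fed = 1920 × 79/21 = 7222 mol/min.
Fuel reacted = 0.91 × 217 → ξ = 197.5 mol/min.
Outlet (n = n₀ + ν ξ):
  C₄H₁₀: 217 − 1(197.5) = 19.53
  O₂: 1920 − 6.5(197.5) = 636.1
  N₂: 7222 (inert)
  CO₂: 0 + 4(197.5) = 789.9
  H₂O: 0 + 5(197.5) = 987.4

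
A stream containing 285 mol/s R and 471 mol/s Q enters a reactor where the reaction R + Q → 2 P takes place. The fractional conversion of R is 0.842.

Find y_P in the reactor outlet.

0.635

R reacted = 0.842 × 285 = 240 mol/s; ν_R = −1, so ξ = 240/1 = 240 mol/s.
Outlet amounts (n = n₀ + ν ξ):
  R: 285 − 1(240) = 45.03
  Q: 471 − 1(240) = 231
  P: 0 + 2(240) = 479.9
Total out = 756 mol/s; y_P = 479.9 / 756 = 0.6348.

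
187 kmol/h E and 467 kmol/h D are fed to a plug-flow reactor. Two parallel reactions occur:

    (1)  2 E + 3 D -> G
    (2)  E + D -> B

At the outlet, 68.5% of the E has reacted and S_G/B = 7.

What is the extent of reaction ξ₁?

Conversion of E: E consumed = 0.685 × 187 = 128.1 kmol/h = 2ξ₁ + 1ξ₂.
Selectivity: 1ξ₁ / (1ξ₂) = 7 → ξ₁ = 7 ξ₂.
Substitute: (2·7 + 1) ξ₂ = 128.1 → ξ₂ = 8.54 kmol/h, ξ₁ = 59.78 kmol/h.
Outlet amounts (n = n₀ + Σ ν·ξ):
  E: 187 − 2(59.78) − 1(8.54) = 58.91
  D: 467 − 3(59.78) − 1(8.54) = 279.1
  G: 0 + 1(59.78) = 59.78
  B: 0 + 1(8.54) = 8.54

ξ₁ = 59.8 kmol/h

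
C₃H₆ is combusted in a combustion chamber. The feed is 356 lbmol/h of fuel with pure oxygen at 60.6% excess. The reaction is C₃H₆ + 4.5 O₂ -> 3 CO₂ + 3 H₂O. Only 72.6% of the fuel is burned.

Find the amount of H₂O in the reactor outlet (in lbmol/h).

Stoichiometric O₂ = 4.5 × 356 = 1602 lbmol/h; O₂ fed = 1602 × 1.606 = 2573 lbmol/h.
Fuel reacted = 0.726 × 356 → ξ = 258.5 lbmol/h.
Outlet (n = n₀ + ν ξ):
  C₃H₆: 356 − 1(258.5) = 97.54
  O₂: 2573 − 4.5(258.5) = 1410
  CO₂: 0 + 3(258.5) = 775.4
  H₂O: 0 + 3(258.5) = 775.4

775 lbmol/h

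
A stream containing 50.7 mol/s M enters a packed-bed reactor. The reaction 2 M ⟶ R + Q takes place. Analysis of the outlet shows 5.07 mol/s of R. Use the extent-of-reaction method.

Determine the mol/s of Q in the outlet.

For R: n = n₀ + 1ξ → 5.07 = 0 + 1ξ, giving ξ = 5.07 mol/s.
Outlet amounts (n = n₀ + ν ξ):
  M: 50.7 − 2(5.07) = 40.56
  R: 0 + 1(5.07) = 5.07
  Q: 0 + 1(5.07) = 5.07

5.07 mol/s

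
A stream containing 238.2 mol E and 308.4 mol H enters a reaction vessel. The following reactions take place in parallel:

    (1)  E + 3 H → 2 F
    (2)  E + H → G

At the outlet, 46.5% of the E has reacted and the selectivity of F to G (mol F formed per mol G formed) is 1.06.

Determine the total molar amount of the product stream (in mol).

Conversion of E: E consumed = 0.465 × 238.2 = 110.8 mol = 1ξ₁ + 1ξ₂.
Selectivity: 2ξ₁ / (1ξ₂) = 1.06 → ξ₁ = 0.53 ξ₂.
Substitute: (1·0.53 + 1) ξ₂ = 110.8 → ξ₂ = 72.39 mol, ξ₁ = 38.37 mol.
Outlet amounts (n = n₀ + Σ ν·ξ):
  E: 238.2 − 1(38.37) − 1(72.39) = 127.4
  H: 308.4 − 3(38.37) − 1(72.39) = 120.9
  F: 0 + 2(38.37) = 76.74
  G: 0 + 1(72.39) = 72.39
Total out = 127.4 + 120.9 + 76.74 + 72.39 = 397.5 mol.

397 mol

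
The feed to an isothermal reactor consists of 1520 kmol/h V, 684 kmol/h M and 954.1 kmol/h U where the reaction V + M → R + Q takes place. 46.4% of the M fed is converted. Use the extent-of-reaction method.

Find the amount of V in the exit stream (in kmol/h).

M reacted = 0.464 × 684 = 317.4 kmol/h; ν_M = −1, so ξ = 317.4/1 = 317.4 kmol/h.
Outlet amounts (n = n₀ + ν ξ):
  V: 1520 − 1(317.4) = 1203
  M: 684 − 1(317.4) = 366.6
  R: 0 + 1(317.4) = 317.4
  Q: 0 + 1(317.4) = 317.4
  U: 954.1 (inert)

1200 kmol/h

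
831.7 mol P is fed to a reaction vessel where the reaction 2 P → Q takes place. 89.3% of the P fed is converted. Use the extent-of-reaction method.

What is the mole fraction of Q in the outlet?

0.807

P reacted = 0.893 × 831.7 = 742.7 mol; ν_P = −2, so ξ = 742.7/2 = 371.4 mol.
Outlet amounts (n = n₀ + ν ξ):
  P: 831.7 − 2(371.4) = 88.99
  Q: 0 + 1(371.4) = 371.4
Total out = 460.3 mol; y_Q = 371.4 / 460.3 = 0.8067.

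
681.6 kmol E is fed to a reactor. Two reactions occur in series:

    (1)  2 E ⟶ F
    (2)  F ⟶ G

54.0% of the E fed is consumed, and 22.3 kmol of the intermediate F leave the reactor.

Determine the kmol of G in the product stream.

Conversion of E: E consumed = 2ξ₁ = 0.54 × 681.6 → ξ₁ = 184 kmol.
F balance: n_F = 0 + 1ξ₁ − 1ξ₂ = 22.3 → ξ₂ = (1·184 − 22.3)/1 = 161.7 kmol.
Outlet amounts (n = n₀ + Σ ν·ξ):
  E: 681.6 − 2(184) = 313.5
  F: 0 + 1(184) − 1(161.7) = 22.3
  G: 0 + 1(161.7) = 161.7

162 kmol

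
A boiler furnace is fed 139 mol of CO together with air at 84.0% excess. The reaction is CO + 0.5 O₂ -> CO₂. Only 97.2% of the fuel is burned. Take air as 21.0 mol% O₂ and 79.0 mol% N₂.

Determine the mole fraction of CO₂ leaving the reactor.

Stoichiometric O₂ = 0.5 × 139 = 69.5 mol; O₂ fed = 69.5 × 1.840 = 127.9 mol.
N₂ fed = 127.9 × 79/21 = 481.1 mol.
Fuel reacted = 0.972 × 139 → ξ = 135.1 mol.
Outlet (n = n₀ + ν ξ):
  CO: 139 − 1(135.1) = 3.892
  O₂: 127.9 − 0.5(135.1) = 60.33
  N₂: 481.1 (inert)
  CO₂: 0 + 1(135.1) = 135.1
Total out = 680.4 mol; y_CO₂ = 135.1 / 680.4 = 0.1986.

0.199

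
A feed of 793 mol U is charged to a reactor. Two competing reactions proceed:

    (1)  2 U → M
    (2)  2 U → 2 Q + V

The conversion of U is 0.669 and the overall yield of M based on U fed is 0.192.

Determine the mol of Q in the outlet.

226 mol

Yield of M: 1ξ₁ / 793 = 0.192 → ξ₁ = 152.3 mol.
Conversion of U: 2ξ₁ + 2ξ₂ = 0.669 × 793 = 530.5 → ξ₂ = 113 mol.
Outlet amounts (n = n₀ + Σ ν·ξ):
  U: 793 − 2(152.3) − 2(113) = 262.5
  M: 0 + 1(152.3) = 152.3
  Q: 0 + 2(113) = 226
  V: 0 + 1(113) = 113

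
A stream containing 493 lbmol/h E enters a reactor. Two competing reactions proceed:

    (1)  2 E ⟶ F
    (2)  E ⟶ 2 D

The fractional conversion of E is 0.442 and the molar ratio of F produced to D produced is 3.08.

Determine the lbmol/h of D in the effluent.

32.7 lbmol/h

Conversion of E: E consumed = 0.442 × 493 = 217.9 lbmol/h = 2ξ₁ + 1ξ₂.
Selectivity: 1ξ₁ / (2ξ₂) = 3.08 → ξ₁ = 6.16 ξ₂.
Substitute: (2·6.16 + 1) ξ₂ = 217.9 → ξ₂ = 16.36 lbmol/h, ξ₁ = 100.8 lbmol/h.
Outlet amounts (n = n₀ + Σ ν·ξ):
  E: 493 − 2(100.8) − 1(16.36) = 275.1
  F: 0 + 1(100.8) = 100.8
  D: 0 + 2(16.36) = 32.72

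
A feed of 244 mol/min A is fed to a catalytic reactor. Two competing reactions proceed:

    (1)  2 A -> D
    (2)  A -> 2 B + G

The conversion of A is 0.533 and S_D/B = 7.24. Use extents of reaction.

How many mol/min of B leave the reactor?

8.68 mol/min

Conversion of A: A consumed = 0.533 × 244 = 130.1 mol/min = 2ξ₁ + 1ξ₂.
Selectivity: 1ξ₁ / (2ξ₂) = 7.24 → ξ₁ = 14.48 ξ₂.
Substitute: (2·14.48 + 1) ξ₂ = 130.1 → ξ₂ = 4.341 mol/min, ξ₁ = 62.86 mol/min.
Outlet amounts (n = n₀ + Σ ν·ξ):
  A: 244 − 2(62.86) − 1(4.341) = 113.9
  D: 0 + 1(62.86) = 62.86
  B: 0 + 2(4.341) = 8.682
  G: 0 + 1(4.341) = 4.341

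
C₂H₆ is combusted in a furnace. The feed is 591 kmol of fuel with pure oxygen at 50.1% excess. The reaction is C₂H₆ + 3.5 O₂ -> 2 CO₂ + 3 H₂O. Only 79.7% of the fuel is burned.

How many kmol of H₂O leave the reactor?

Stoichiometric O₂ = 3.5 × 591 = 2068 kmol; O₂ fed = 2068 × 1.501 = 3105 kmol.
Fuel reacted = 0.797 × 591 → ξ = 471 kmol.
Outlet (n = n₀ + ν ξ):
  C₂H₆: 591 − 1(471) = 120
  O₂: 3105 − 3.5(471) = 1456
  CO₂: 0 + 2(471) = 942.1
  H₂O: 0 + 3(471) = 1413

1410 kmol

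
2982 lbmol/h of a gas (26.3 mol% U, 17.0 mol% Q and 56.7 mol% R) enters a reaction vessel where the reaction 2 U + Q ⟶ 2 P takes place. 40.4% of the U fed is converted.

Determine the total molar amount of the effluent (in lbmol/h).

2820 lbmol/h

U reacted = 0.404 × 784.3 = 316.8 lbmol/h; ν_U = −2, so ξ = 316.8/2 = 158.4 lbmol/h.
Outlet amounts (n = n₀ + ν ξ):
  U: 784.3 − 2(158.4) = 467.4
  Q: 506.9 − 1(158.4) = 348.5
  P: 0 + 2(158.4) = 316.8
  R: 1691 (inert)
Total out = 467.4 + 348.5 + 316.8 + 1691 = 2824 lbmol/h.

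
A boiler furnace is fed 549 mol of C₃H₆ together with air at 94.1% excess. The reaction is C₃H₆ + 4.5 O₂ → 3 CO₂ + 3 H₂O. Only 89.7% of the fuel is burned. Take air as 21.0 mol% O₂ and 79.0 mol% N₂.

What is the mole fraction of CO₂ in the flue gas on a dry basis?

0.0667

Stoichiometric O₂ = 4.5 × 549 = 2470 mol; O₂ fed = 2470 × 1.941 = 4795 mol.
N₂ fed = 4795 × 79/21 = 18040 mol.
Fuel reacted = 0.897 × 549 → ξ = 492.5 mol.
Outlet (n = n₀ + ν ξ):
  C₃H₆: 549 − 1(492.5) = 56.55
  O₂: 4795 − 4.5(492.5) = 2579
  N₂: 18040 (inert)
  CO₂: 0 + 3(492.5) = 1477
  H₂O: 0 + 3(492.5) = 1477
Dry total = 22150 mol; y_CO₂ (dry) = 1477 / 22150 = 0.06669.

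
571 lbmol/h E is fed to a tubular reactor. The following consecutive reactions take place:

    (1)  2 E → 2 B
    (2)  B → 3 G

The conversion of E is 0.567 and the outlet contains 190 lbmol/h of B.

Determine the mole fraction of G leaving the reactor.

Conversion of E: E consumed = 2ξ₁ = 0.567 × 571 → ξ₁ = 161.9 lbmol/h.
B balance: n_B = 0 + 2ξ₁ − 1ξ₂ = 190 → ξ₂ = (2·161.9 − 190)/1 = 133.8 lbmol/h.
Outlet amounts (n = n₀ + Σ ν·ξ):
  E: 571 − 2(161.9) = 247.2
  B: 0 + 2(161.9) − 1(133.8) = 190
  G: 0 + 3(133.8) = 401.3
Total out = 838.5 lbmol/h; y_G = 401.3 / 838.5 = 0.4786.

0.479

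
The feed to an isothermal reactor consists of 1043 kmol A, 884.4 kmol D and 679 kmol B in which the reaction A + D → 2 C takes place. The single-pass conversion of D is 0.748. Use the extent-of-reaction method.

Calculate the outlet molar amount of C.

D reacted = 0.748 × 884.4 = 661.5 kmol; ν_D = −1, so ξ = 661.5/1 = 661.5 kmol.
Outlet amounts (n = n₀ + ν ξ):
  A: 1043 − 1(661.5) = 381.5
  D: 884.4 − 1(661.5) = 222.9
  C: 0 + 2(661.5) = 1323
  B: 679 (inert)

1320 kmol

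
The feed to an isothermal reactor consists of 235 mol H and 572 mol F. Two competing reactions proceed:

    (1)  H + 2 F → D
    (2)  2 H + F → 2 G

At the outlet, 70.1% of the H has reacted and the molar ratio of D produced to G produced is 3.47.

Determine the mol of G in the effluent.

36.9 mol

Conversion of H: H consumed = 0.701 × 235 = 164.7 mol = 1ξ₁ + 2ξ₂.
Selectivity: 1ξ₁ / (2ξ₂) = 3.47 → ξ₁ = 6.94 ξ₂.
Substitute: (1·6.94 + 2) ξ₂ = 164.7 → ξ₂ = 18.43 mol, ξ₁ = 127.9 mol.
Outlet amounts (n = n₀ + Σ ν·ξ):
  H: 235 − 1(127.9) − 2(18.43) = 70.27
  F: 572 − 2(127.9) − 1(18.43) = 297.8
  D: 0 + 1(127.9) = 127.9
  G: 0 + 2(18.43) = 36.85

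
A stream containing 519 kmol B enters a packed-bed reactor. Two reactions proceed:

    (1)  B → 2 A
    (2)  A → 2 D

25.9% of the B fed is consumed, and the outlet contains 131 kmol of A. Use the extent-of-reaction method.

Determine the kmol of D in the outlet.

276 kmol

Conversion of B: B consumed = 1ξ₁ = 0.259 × 519 → ξ₁ = 134.4 kmol.
A balance: n_A = 0 + 2ξ₁ − 1ξ₂ = 131 → ξ₂ = (2·134.4 − 131)/1 = 137.8 kmol.
Outlet amounts (n = n₀ + Σ ν·ξ):
  B: 519 − 1(134.4) = 384.6
  A: 0 + 2(134.4) − 1(137.8) = 131
  D: 0 + 2(137.8) = 275.7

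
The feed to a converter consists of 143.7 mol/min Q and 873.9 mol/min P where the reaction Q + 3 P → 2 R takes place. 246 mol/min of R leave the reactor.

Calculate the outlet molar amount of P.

505 mol/min

For R: n = n₀ + 2ξ → 246 = 0 + 2ξ, giving ξ = 123 mol/min.
Outlet amounts (n = n₀ + ν ξ):
  Q: 143.7 − 1(123) = 20.7
  P: 873.9 − 3(123) = 504.9
  R: 0 + 2(123) = 246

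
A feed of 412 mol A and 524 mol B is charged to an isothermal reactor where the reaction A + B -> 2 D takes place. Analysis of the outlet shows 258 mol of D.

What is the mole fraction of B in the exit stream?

0.422

For D: n = n₀ + 2ξ → 258 = 0 + 2ξ, giving ξ = 129 mol.
Outlet amounts (n = n₀ + ν ξ):
  A: 412 − 1(129) = 283
  B: 524 − 1(129) = 395
  D: 0 + 2(129) = 258
Total out = 936 mol; y_B = 395 / 936 = 0.422.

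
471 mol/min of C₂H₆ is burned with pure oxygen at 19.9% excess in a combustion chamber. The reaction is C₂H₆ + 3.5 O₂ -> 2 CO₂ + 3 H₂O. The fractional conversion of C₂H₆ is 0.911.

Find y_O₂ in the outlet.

0.178

Stoichiometric O₂ = 3.5 × 471 = 1648 mol/min; O₂ fed = 1648 × 1.199 = 1977 mol/min.
Fuel reacted = 0.911 × 471 → ξ = 429.1 mol/min.
Outlet (n = n₀ + ν ξ):
  C₂H₆: 471 − 1(429.1) = 41.92
  O₂: 1977 − 3.5(429.1) = 474.8
  CO₂: 0 + 2(429.1) = 858.2
  H₂O: 0 + 3(429.1) = 1287
Total out = 2662 mol/min; y_O₂ = 474.8 / 2662 = 0.1783.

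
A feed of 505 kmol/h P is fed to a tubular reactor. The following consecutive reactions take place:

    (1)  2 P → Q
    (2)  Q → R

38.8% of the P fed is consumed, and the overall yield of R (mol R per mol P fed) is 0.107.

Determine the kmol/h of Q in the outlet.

43.9 kmol/h

Conversion of P: P consumed = 2ξ₁ = 0.388 × 505 → ξ₁ = 97.97 kmol/h.
Yield of R: 1ξ₂ / 505 = 0.107 → ξ₂ = 54.03 kmol/h.
Outlet amounts (n = n₀ + Σ ν·ξ):
  P: 505 − 2(97.97) = 309.1
  Q: 0 + 1(97.97) − 1(54.03) = 43.94
  R: 0 + 1(54.03) = 54.03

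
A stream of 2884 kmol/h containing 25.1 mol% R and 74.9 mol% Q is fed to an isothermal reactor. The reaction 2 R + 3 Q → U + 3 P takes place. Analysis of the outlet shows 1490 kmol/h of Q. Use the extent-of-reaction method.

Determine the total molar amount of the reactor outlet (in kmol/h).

For Q: n = n₀ − 3ξ → 1490 = 2160 − 3ξ, giving ξ = 223.4 kmol/h.
Outlet amounts (n = n₀ + ν ξ):
  R: 723.9 − 2(223.4) = 277.1
  Q: 2160 − 3(223.4) = 1490
  U: 0 + 1(223.4) = 223.4
  P: 0 + 3(223.4) = 670.1
Total out = 277.1 + 1490 + 223.4 + 670.1 = 2661 kmol/h.

2660 kmol/h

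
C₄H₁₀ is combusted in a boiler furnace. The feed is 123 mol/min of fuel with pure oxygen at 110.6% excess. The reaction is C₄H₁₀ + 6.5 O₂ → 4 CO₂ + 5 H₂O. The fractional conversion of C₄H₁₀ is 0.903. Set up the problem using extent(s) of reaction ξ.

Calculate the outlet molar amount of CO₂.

444 mol/min

Stoichiometric O₂ = 6.5 × 123 = 799.5 mol/min; O₂ fed = 799.5 × 2.106 = 1684 mol/min.
Fuel reacted = 0.903 × 123 → ξ = 111.1 mol/min.
Outlet (n = n₀ + ν ξ):
  C₄H₁₀: 123 − 1(111.1) = 11.93
  O₂: 1684 − 6.5(111.1) = 961.8
  CO₂: 0 + 4(111.1) = 444.3
  H₂O: 0 + 5(111.1) = 555.3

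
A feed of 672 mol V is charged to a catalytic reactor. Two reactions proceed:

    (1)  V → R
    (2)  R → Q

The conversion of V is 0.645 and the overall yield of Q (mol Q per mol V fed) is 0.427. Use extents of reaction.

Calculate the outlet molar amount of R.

146 mol

Conversion of V: V consumed = 1ξ₁ = 0.645 × 672 → ξ₁ = 433.4 mol.
Yield of Q: 1ξ₂ / 672 = 0.427 → ξ₂ = 286.9 mol.
Outlet amounts (n = n₀ + Σ ν·ξ):
  V: 672 − 1(433.4) = 238.6
  R: 0 + 1(433.4) − 1(286.9) = 146.5
  Q: 0 + 1(286.9) = 286.9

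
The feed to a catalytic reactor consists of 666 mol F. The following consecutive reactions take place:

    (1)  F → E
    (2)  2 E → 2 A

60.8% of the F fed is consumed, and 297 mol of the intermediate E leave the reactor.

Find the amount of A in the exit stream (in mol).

108 mol

Conversion of F: F consumed = 1ξ₁ = 0.608 × 666 → ξ₁ = 404.9 mol.
E balance: n_E = 0 + 1ξ₁ − 2ξ₂ = 297 → ξ₂ = (1·404.9 − 297)/2 = 53.96 mol.
Outlet amounts (n = n₀ + Σ ν·ξ):
  F: 666 − 1(404.9) = 261.1
  E: 0 + 1(404.9) − 2(53.96) = 297
  A: 0 + 2(53.96) = 107.9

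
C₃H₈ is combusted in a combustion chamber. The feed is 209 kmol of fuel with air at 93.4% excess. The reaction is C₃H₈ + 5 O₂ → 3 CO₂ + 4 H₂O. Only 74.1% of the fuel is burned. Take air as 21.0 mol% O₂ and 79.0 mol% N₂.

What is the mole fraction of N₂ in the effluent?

0.761

Stoichiometric O₂ = 5 × 209 = 1045 kmol; O₂ fed = 1045 × 1.934 = 2021 kmol.
N₂ fed = 2021 × 79/21 = 7603 kmol.
Fuel reacted = 0.741 × 209 → ξ = 154.9 kmol.
Outlet (n = n₀ + ν ξ):
  C₃H₈: 209 − 1(154.9) = 54.13
  O₂: 2021 − 5(154.9) = 1247
  N₂: 7603 (inert)
  CO₂: 0 + 3(154.9) = 464.6
  H₂O: 0 + 4(154.9) = 619.5
Total out = 9988 kmol; y_N₂ = 7603 / 9988 = 0.7612.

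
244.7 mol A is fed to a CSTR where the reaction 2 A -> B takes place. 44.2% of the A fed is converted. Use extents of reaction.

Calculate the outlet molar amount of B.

A reacted = 0.442 × 244.7 = 108.2 mol; ν_A = −2, so ξ = 108.2/2 = 54.08 mol.
Outlet amounts (n = n₀ + ν ξ):
  A: 244.7 − 2(54.08) = 136.5
  B: 0 + 1(54.08) = 54.08

54.1 mol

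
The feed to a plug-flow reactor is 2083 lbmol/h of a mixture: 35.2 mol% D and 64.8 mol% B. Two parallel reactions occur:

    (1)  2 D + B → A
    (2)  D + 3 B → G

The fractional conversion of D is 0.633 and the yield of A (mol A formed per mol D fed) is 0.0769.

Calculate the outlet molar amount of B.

Yield of A: 1ξ₁ / 733.2 = 0.0769 → ξ₁ = 56.38 lbmol/h.
Conversion of D: 2ξ₁ + 1ξ₂ = 0.633 × 733.2 = 464.1 → ξ₂ = 351.4 lbmol/h.
Outlet amounts (n = n₀ + Σ ν·ξ):
  D: 733.2 − 2(56.38) − 1(351.4) = 269.1
  B: 1350 − 1(56.38) − 3(351.4) = 239.3
  A: 0 + 1(56.38) = 56.38
  G: 0 + 1(351.4) = 351.4

239 lbmol/h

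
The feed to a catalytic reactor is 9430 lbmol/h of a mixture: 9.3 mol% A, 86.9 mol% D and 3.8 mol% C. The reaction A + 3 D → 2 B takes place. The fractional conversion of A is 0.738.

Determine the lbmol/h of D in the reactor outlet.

6250 lbmol/h

A reacted = 0.738 × 877 = 647.2 lbmol/h; ν_A = −1, so ξ = 647.2/1 = 647.2 lbmol/h.
Outlet amounts (n = n₀ + ν ξ):
  A: 877 − 1(647.2) = 229.8
  D: 8195 − 3(647.2) = 6253
  B: 0 + 2(647.2) = 1294
  C: 358.3 (inert)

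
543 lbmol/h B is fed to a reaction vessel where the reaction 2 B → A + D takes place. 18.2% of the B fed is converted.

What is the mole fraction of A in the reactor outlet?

0.091

B reacted = 0.182 × 543 = 98.83 lbmol/h; ν_B = −2, so ξ = 98.83/2 = 49.41 lbmol/h.
Outlet amounts (n = n₀ + ν ξ):
  B: 543 − 2(49.41) = 444.2
  A: 0 + 1(49.41) = 49.41
  D: 0 + 1(49.41) = 49.41
Total out = 543 lbmol/h; y_A = 49.41 / 543 = 0.091.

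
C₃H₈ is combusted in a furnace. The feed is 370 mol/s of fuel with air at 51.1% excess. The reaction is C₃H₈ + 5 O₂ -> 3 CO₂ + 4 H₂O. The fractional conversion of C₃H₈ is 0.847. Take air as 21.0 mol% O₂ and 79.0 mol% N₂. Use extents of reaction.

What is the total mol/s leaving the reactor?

14000 mol/s

Stoichiometric O₂ = 5 × 370 = 1850 mol/s; O₂ fed = 1850 × 1.511 = 2795 mol/s.
N₂ fed = 2795 × 79/21 = 10520 mol/s.
Fuel reacted = 0.847 × 370 → ξ = 313.4 mol/s.
Outlet (n = n₀ + ν ξ):
  C₃H₈: 370 − 1(313.4) = 56.61
  O₂: 2795 − 5(313.4) = 1228
  N₂: 10520 (inert)
  CO₂: 0 + 3(313.4) = 940.2
  H₂O: 0 + 4(313.4) = 1254
Total out = 56.61 + 1228 + 10520 + 940.2 + 1254 = 13990 mol/s.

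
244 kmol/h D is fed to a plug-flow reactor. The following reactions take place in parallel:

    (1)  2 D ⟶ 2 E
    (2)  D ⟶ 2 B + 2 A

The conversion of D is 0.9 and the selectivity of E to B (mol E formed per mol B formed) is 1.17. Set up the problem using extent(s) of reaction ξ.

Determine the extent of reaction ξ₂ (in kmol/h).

ξ₂ = 65.7 kmol/h

Conversion of D: D consumed = 0.9 × 244 = 219.6 kmol/h = 2ξ₁ + 1ξ₂.
Selectivity: 2ξ₁ / (2ξ₂) = 1.17 → ξ₁ = 1.17 ξ₂.
Substitute: (2·1.17 + 1) ξ₂ = 219.6 → ξ₂ = 65.75 kmol/h, ξ₁ = 76.93 kmol/h.
Outlet amounts (n = n₀ + Σ ν·ξ):
  D: 244 − 2(76.93) − 1(65.75) = 24.4
  E: 0 + 2(76.93) = 153.9
  B: 0 + 2(65.75) = 131.5
  A: 0 + 2(65.75) = 131.5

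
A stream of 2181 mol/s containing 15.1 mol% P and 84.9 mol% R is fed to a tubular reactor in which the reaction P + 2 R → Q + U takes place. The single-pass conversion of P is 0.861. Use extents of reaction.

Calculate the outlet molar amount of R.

P reacted = 0.861 × 329.3 = 283.6 mol/s; ν_P = −1, so ξ = 283.6/1 = 283.6 mol/s.
Outlet amounts (n = n₀ + ν ξ):
  P: 329.3 − 1(283.6) = 45.78
  R: 1852 − 2(283.6) = 1285
  Q: 0 + 1(283.6) = 283.6
  U: 0 + 1(283.6) = 283.6

1280 mol/s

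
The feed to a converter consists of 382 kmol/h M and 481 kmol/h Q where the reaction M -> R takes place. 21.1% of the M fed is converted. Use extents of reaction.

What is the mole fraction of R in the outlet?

0.0934

M reacted = 0.211 × 382 = 80.6 kmol/h; ν_M = −1, so ξ = 80.6/1 = 80.6 kmol/h.
Outlet amounts (n = n₀ + ν ξ):
  M: 382 − 1(80.6) = 301.4
  R: 0 + 1(80.6) = 80.6
  Q: 481 (inert)
Total out = 863 kmol/h; y_R = 80.6 / 863 = 0.0934.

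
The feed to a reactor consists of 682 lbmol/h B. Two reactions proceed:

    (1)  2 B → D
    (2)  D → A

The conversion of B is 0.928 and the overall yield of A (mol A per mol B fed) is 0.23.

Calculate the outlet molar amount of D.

Conversion of B: B consumed = 2ξ₁ = 0.928 × 682 → ξ₁ = 316.4 lbmol/h.
Yield of A: 1ξ₂ / 682 = 0.23 → ξ₂ = 156.9 lbmol/h.
Outlet amounts (n = n₀ + Σ ν·ξ):
  B: 682 − 2(316.4) = 49.1
  D: 0 + 1(316.4) − 1(156.9) = 159.6
  A: 0 + 1(156.9) = 156.9

160 lbmol/h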